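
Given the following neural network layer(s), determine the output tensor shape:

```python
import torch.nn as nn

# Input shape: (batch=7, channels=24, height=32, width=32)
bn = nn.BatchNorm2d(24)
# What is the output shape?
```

Input: (7, 24, 32, 32) -> Output: (7, 24, 32, 32)

Answer: (7, 24, 32, 32)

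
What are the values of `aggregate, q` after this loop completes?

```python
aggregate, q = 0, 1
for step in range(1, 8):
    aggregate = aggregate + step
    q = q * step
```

Sum and factorial of 1 to 7
`aggregate, q` takes the values: (0, 1) → (1, 1) → (3, 1) → (3, 2) → (6, 2) → (6, 6) → (10, 6) → (10, 24) → (15, 24) → (15, 120) → (21, 120) → (21, 720) → (28, 720) → (28, 5040)

Answer: 28, 5040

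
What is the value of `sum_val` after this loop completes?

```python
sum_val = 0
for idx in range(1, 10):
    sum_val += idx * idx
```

Sum of squares 1² to 9² = 285
`sum_val` takes the values: 0 → 1 → 5 → 14 → 30 → 55 → 91 → 140 → 204 → 285

Answer: 285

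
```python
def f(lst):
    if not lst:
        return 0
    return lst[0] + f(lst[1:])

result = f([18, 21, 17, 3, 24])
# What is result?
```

18 + 21 + 17 + 3 + 24 + 0 = 83

Answer: 83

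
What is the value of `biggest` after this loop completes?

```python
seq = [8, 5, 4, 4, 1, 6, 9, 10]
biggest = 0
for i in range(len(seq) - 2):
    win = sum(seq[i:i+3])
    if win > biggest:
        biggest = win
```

Max sum of 3-element window in [8, 5, 4, 4, 1, 6, 9, 10]
`biggest` takes the values: 0 → 17 → 25

Answer: 25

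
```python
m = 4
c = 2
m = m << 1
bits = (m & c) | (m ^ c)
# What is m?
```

Trace:
`m = 4` → m = 4
`c = 2` → c = 2
`m = m << 1` → m = 8
`bits = (m & c) | (m ^ c)` → bits = 10
So m = 8

Answer: 8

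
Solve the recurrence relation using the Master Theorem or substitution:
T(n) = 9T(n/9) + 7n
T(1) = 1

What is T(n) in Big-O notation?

By Master Theorem: a=9, b=9, f(n)=7n. Since log_9(9) = 1 and f(n) = Θ(n^1), Case 2 applies. T(n) = O(n log n).

Answer: O(n log n)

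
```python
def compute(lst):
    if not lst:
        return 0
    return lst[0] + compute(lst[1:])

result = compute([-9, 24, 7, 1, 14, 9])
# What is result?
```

(-9) + 24 + 7 + 1 + 14 + 9 + 0 = 46

Answer: 46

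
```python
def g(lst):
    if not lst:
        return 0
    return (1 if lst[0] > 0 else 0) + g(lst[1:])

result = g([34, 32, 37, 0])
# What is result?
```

Count of positive elements in [34, 32, 37, 0] = 3

Answer: 3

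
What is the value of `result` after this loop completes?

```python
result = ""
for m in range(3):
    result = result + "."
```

Repeat '.' 3 times
`result` takes the values: "" → "." → ".." → "..."

Answer: "..."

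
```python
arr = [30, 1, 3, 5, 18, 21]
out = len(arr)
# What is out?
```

Trace:
`arr = [30, 1, 3, 5, 18, 21]` → arr = [30, 1, 3, 5, 18, 21]
`out = len(arr)` → out = 6
So out = 6

Answer: 6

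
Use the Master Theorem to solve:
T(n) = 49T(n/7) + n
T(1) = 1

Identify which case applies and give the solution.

a=49, b=7, f(n)=n. log_7(49) = 2. Since c=1 < 2, Case 1 applies: T(n) = Θ(n^log_b(a)) = O(n^2).

Answer: O(n^2) - Case 1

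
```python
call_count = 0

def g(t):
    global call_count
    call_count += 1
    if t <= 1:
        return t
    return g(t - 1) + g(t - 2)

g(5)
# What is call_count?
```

Calls(t) = 1 + Calls(t-1) + Calls(t-2); Calls(0)=Calls(1)=1. For t=5 this gives 15.

Answer: 15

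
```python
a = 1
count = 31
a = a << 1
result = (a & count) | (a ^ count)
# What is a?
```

Trace:
`a = 1` → a = 1
`count = 31` → count = 31
`a = a << 1` → a = 2
`result = (a & count) | (a ^ count)` → result = 31
So a = 2

Answer: 2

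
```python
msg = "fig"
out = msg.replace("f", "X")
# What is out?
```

Trace:
`msg = "fig"` → msg = 'fig'
`out = msg.replace("f", "X")` → out = 'Xig'
So out = 'Xig'

Answer: 'Xig'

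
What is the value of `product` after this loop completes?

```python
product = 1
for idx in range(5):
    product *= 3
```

3^5 = 243
`product` takes the values: 1 → 3 → 9 → 27 → 81 → 243

Answer: 243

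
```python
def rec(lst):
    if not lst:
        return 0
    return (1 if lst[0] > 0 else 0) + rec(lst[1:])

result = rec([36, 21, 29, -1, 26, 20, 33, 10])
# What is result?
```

Count of positive elements in [36, 21, 29, -1, 26, 20, 33, 10] = 7

Answer: 7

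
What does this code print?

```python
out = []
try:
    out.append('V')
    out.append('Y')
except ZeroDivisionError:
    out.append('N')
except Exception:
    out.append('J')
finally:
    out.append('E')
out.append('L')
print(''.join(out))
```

Execution trace: 'V' (try body) → 'Y' (try body, no exception) → 'E' (finally) → 'L' (after the try/except). Output: VYEL

Answer: VYEL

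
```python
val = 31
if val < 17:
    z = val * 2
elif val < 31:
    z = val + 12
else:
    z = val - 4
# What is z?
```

Trace:
`val = 31` → val = 31
`if val < 17: ...` → val < 17 is False, val < 31 is False, take else branch → z = 27
So z = 27

Answer: 27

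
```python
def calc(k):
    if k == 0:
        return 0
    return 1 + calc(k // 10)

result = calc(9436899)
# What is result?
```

Count of digits of 9436899: 7

Answer: 7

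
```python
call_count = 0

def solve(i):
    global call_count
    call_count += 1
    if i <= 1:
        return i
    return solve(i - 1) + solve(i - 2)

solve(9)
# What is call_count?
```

Calls(i) = 1 + Calls(i-1) + Calls(i-2); Calls(0)=Calls(1)=1. For i=9 this gives 109.

Answer: 109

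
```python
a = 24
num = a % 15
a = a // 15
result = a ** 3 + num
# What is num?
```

Trace:
`a = 24` → a = 24
`num = a % 15` → num = 9
`a = a // 15` → a = 1
`result = a ** 3 + num` → result = 10
So num = 9

Answer: 9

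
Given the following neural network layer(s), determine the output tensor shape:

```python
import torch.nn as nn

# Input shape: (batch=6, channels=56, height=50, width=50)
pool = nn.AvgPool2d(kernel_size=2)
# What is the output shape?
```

Input: (6, 56, 50, 50) -> Output: (6, 56, 25, 25)

Answer: (6, 56, 25, 25)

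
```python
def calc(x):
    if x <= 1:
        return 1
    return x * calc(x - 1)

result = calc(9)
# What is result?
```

calc(9) = 9 * 8 * 7 * 6 * 5 * 4 * 3 * 2 * 1 = 362880

Answer: 362880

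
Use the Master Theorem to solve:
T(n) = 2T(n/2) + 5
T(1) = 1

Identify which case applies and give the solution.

a=2, b=2, f(n)=5. log_2(2) = 1. Since c=0 < 1, Case 1 applies: T(n) = Θ(n^log_b(a)) = O(n).

Answer: O(n) - Case 1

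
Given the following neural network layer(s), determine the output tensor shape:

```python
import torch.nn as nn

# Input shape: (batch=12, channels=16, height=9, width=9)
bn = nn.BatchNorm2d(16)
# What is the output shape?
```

Input: (12, 16, 9, 9) -> Output: (12, 16, 9, 9)

Answer: (12, 16, 9, 9)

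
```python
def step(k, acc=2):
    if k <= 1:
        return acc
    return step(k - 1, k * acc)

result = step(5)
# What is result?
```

Accumulator trace (n, acc): (5, 2) -> (4, 10) -> (3, 40) -> (2, 120) -> (1, 240) -> return 240

Answer: 240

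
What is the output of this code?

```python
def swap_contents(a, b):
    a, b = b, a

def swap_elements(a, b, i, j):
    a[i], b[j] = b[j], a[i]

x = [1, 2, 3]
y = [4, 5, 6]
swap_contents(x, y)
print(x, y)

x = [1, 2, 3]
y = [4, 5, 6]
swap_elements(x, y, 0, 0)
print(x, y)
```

Key concept: parameter rebinding vs mutation.
Step by step:
`x = [1, 2, 3]` → x = [1, 2, 3]
`y = [4, 5, 6]` → y = [4, 5, 6]
`swap_contents(x, y)` → no visible change to tracked variables
`print(x, y)` → prints [1, 2, 3] [4, 5, 6]
`x = [1, 2, 3]` → x = [1, 2, 3]
`y = [4, 5, 6]` → y = [4, 5, 6]
`swap_elements(x, y, 0, 0)` → x = [4, 2, 3]; y = [1, 5, 6]
`print(x, y)` → prints [4, 2, 3] [1, 5, 6]

Answer:
[1, 2, 3] [4, 5, 6]
[4, 2, 3] [1, 5, 6]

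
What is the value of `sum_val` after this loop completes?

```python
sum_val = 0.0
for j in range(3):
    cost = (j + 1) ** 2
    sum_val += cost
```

Sum of squared losses 1² + 2² + ... + 3²
`sum_val` takes the values: 0.0 → 1.0 → 5.0 → 14.0

Answer: 14.0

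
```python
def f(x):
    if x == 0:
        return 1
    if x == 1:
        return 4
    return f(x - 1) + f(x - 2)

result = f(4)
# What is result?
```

Build up from base cases: f(0)=1, f(1)=4, f(2)=5, f(3)=9, f(4)=14

Answer: 14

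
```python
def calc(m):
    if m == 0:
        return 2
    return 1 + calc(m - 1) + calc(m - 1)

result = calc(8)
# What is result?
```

calc(m) = 1 + 2·calc(m-1), calc(0)=2. Closed form: (2+1)·2^8 - 1 = 767.

Answer: 767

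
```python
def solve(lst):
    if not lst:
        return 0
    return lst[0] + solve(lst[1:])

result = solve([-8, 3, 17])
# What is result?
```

(-8) + 3 + 17 + 0 = 12

Answer: 12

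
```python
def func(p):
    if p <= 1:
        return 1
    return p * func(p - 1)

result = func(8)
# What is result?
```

func(8) = 8 * 7 * 6 * 5 * 4 * 3 * 2 * 1 = 40320

Answer: 40320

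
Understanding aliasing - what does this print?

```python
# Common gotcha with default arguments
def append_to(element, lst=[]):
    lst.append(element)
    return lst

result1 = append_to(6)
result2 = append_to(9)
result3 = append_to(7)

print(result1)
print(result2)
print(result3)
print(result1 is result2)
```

Key concept: mutable default argument gotcha.
Step by step:
`result1 = append_to(6)` → result1 = [6]
`result2 = append_to(9)` → result1 = [6, 9] (same object as result2); result2 = [6, 9] (same object as result1)
`result3 = append_to(7)` → result1 = [6, 9, 7] (same object as result2, result3); result2 = [6, 9, 7] (same object as result1, result3); result3 = [6, 9, 7] (same object as result1, result2)
`print(result1)` → prints [6, 9, 7]
`print(result2)` → prints [6, 9, 7]
`print(result3)` → prints [6, 9, 7]
`print(result1 is result2)` → prints True

Answer:
[6, 9, 7]
[6, 9, 7]
[6, 9, 7]
True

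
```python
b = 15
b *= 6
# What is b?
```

Trace:
`b = 15` → b = 15
`b *= 6` → b = 90
So b = 90

Answer: 90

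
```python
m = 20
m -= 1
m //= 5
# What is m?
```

Trace:
`m = 20` → m = 20
`m -= 1` → m = 19
`m //= 5` → m = 3
So m = 3

Answer: 3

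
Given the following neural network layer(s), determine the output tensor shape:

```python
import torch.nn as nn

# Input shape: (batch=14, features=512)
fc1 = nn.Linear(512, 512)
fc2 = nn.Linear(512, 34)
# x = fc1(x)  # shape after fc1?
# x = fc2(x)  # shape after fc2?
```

Input: (14, 512) -> after fc1: (14, 512) -> Output: (14, 34)

Answer: (14, 34)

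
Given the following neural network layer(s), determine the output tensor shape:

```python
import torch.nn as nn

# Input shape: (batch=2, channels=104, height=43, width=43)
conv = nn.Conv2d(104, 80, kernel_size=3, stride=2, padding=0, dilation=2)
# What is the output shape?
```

Input: (2, 104, 43, 43) -> Output: (2, 80, 20, 20)

Answer: (2, 80, 20, 20)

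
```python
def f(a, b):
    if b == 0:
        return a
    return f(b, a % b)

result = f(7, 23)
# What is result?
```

f(7, 23) -> f(23, 7) -> f(7, 2) -> f(2, 1) -> f(1, 0) -> 1

Answer: 1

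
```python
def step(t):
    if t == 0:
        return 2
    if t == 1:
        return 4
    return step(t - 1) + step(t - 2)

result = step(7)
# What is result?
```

Build up from base cases: step(0)=2, step(1)=4, step(2)=6, step(3)=10, step(4)=16, step(5)=26, step(6)=42, ..., step(7)=68

Answer: 68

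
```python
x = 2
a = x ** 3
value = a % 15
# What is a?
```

Trace:
`x = 2` → x = 2
`a = x ** 3` → a = 8
`value = a % 15` → value = 8
So a = 8

Answer: 8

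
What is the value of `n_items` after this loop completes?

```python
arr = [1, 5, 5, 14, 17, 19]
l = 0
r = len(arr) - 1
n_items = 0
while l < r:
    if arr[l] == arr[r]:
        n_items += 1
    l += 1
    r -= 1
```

Count matching pairs from ends
`n_items` takes the values: 0

Answer: 0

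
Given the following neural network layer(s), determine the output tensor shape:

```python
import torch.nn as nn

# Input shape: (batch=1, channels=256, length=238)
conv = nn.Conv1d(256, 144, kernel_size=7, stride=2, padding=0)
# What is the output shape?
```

Input: (1, 256, 238) -> Output: (1, 144, 116)

Answer: (1, 144, 116)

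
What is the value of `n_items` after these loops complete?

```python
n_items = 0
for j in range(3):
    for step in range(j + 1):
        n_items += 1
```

Triangle: 1 + 2 + ... + 3
`n_items` takes the values: 0 → 1 → 2 → 3 → 4 → 5 → 6

Answer: 6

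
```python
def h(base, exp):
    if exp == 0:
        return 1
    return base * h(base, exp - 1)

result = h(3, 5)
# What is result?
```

h(3, 5) = 3 * 3 * 3 * 3 * 3 = 243

Answer: 243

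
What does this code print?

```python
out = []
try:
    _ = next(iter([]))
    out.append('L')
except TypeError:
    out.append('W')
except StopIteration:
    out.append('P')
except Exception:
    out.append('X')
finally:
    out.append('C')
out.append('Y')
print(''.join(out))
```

Execution trace: 'P' (except StopIteration) → 'C' (finally) → 'Y' (after the try/except). Output: PCY

Answer: PCY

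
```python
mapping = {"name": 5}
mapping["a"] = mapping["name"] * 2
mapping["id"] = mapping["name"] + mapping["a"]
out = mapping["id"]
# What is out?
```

Trace:
`mapping = {"name": 5}` → mapping = {'name': 5}
`mapping["a"] = mapping["name"] * 2` → mapping = {'name': 5, 'a': 10}
`mapping["id"] = mapping["name"] + mapping["a"]` → mapping = {'name': 5, 'a': 10, 'id': 15}
`out = mapping["id"]` → out = 15
So out = 15

Answer: 15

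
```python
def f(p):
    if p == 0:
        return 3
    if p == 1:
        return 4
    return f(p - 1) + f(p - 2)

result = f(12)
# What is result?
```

Build up from base cases: f(0)=3, f(1)=4, f(2)=7, f(3)=11, f(4)=18, f(5)=29, f(6)=47, ..., f(12)=843

Answer: 843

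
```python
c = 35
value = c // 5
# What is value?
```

Trace:
`c = 35` → c = 35
`value = c // 5` → value = 7
So value = 7

Answer: 7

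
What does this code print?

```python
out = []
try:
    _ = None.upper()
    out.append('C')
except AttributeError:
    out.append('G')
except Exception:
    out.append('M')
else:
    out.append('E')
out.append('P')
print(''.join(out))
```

Execution trace: 'G' (except AttributeError) → 'P' (after the try/except). Output: GP

Answer: GP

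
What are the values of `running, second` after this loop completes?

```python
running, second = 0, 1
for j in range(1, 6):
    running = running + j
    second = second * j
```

Sum and factorial of 1 to 5
`running, second` takes the values: (0, 1) → (1, 1) → (3, 1) → (3, 2) → (6, 2) → (6, 6) → (10, 6) → (10, 24) → (15, 24) → (15, 120)

Answer: 15, 120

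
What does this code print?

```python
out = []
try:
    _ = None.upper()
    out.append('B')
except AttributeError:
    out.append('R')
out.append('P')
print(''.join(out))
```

Execution trace: 'R' (except AttributeError) → 'P' (after the try/except). Output: RP

Answer: RP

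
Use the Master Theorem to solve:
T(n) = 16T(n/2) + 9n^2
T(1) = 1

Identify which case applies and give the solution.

a=16, b=2, f(n)=9n^2. log_2(16) = 4. Since c=2 < 4, Case 1 applies: T(n) = Θ(n^log_b(a)) = O(n^4).

Answer: O(n^4) - Case 1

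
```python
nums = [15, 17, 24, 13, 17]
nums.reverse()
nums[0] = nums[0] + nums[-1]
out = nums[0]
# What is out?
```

Trace:
`nums = [15, 17, 24, 13, 17]` → nums = [15, 17, 24, 13, 17]
`nums.reverse()` → nums = [17, 13, 24, 17, 15]
`nums[0] = nums[0] + nums[-1]` → nums = [32, 13, 24, 17, 15]
`out = nums[0]` → out = 32
So out = 32

Answer: 32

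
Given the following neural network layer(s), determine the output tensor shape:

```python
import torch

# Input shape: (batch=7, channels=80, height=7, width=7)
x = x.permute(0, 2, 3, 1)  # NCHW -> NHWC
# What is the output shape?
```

Input: (7, 80, 7, 7) -> Output: (7, 7, 7, 80)

Answer: (7, 7, 7, 80)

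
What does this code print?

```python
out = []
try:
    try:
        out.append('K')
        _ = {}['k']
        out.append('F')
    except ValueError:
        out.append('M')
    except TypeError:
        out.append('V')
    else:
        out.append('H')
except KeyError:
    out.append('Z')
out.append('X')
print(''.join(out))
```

Execution trace: 'K' (try body) → 'Z' (outer except KeyError) → 'X' (after the try/except). Output: KZX

Answer: KZX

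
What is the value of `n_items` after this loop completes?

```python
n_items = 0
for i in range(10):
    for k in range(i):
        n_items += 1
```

Triangle number: 0+1+2+...+9
`n_items` takes the values: 0 → 1 → 2 → 3 → 4 → 5 → 6 → 7 → 8 → 9 → 10 → 11 → 12 → 13 → 14 → 15 → 16 → 17 → 18 → 19 → 20 → 21 → 22 → 23 → 24 → 25 → 26 → 27 → 28 → 29 → … → 41 → 42 → 43 → 44 → 45

Answer: 45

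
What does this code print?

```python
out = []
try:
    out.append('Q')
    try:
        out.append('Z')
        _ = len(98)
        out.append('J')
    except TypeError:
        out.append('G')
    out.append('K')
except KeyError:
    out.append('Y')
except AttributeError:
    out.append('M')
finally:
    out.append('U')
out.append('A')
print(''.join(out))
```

Execution trace: 'Q' (try body) → 'Z' (inner try body) → 'G' (inner except TypeError) → 'K' (try body, no exception) → 'U' (finally) → 'A' (after the try/except). Output: QZGKUA

Answer: QZGKUA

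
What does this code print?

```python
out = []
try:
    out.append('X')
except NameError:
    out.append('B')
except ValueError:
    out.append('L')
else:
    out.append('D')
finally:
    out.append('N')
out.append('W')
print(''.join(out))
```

Execution trace: 'X' (try body, no exception) → 'D' (else) → 'N' (finally) → 'W' (after the try/except). Output: XDNW

Answer: XDNW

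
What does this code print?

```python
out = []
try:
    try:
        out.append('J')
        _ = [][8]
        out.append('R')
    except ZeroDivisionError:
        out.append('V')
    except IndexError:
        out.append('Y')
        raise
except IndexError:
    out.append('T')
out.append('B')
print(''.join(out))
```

Execution trace: 'J' (inner try body) → 'Y' (inner except IndexError) → 'T' (outer except IndexError) → 'B' (after the try/except). Output: JYTB

Answer: JYTB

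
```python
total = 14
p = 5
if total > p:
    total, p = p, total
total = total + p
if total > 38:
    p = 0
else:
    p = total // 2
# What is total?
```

Trace:
`total = 14` → total = 14
`p = 5` → p = 5
`if total > p: ...` → total > p is True → total = 5; p = 14
`total = total + p` → total = 19
`if total > 38: ...` → total > 38 is False, take else branch → p = 9
So total = 19

Answer: 19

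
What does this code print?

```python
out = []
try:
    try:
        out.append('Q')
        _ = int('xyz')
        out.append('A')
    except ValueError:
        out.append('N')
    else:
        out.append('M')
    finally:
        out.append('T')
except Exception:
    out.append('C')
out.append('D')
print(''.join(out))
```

Execution trace: 'Q' (inner try body) → 'N' (inner except ValueError) → 'T' (inner finally) → 'D' (after the try/except). Output: QNTD

Answer: QNTD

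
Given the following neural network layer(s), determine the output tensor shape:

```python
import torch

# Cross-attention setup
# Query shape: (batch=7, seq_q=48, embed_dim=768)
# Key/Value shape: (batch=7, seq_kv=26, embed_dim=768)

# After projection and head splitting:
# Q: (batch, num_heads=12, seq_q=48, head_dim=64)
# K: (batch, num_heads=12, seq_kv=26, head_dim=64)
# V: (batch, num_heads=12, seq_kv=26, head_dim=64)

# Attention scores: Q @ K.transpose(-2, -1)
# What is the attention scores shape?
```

Input: (7, 48, 768) -> Output: (7, 12, 48, 26)

Answer: (7, 12, 48, 26)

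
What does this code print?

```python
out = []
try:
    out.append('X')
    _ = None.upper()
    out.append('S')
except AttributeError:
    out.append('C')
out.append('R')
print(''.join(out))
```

Execution trace: 'X' (try body) → 'C' (except AttributeError) → 'R' (after the try/except). Output: XCR

Answer: XCR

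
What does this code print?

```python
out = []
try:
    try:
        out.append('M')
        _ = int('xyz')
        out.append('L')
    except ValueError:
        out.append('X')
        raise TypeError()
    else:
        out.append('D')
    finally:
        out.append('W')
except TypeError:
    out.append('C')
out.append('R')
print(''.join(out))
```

Execution trace: 'M' (inner try body) → 'X' (inner except ValueError) → 'W' (inner finally) → 'C' (outer except TypeError) → 'R' (after the try/except). Output: MXWCR

Answer: MXWCR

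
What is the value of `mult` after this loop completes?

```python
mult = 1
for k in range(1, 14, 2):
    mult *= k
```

Product of 1, 3, 5, ... up to 13
`mult` takes the values: 1 → 3 → 15 → 105 → 945 → 10395 → 135135

Answer: 135135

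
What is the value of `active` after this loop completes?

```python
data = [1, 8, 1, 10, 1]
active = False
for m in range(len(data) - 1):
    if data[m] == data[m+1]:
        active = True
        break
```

Check consecutive duplicates in [1, 8, 1, 10, 1]
`active` takes the values: False

Answer: False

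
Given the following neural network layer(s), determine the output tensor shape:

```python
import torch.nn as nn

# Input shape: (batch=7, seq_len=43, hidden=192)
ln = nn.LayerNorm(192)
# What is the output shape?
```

Input: (7, 43, 192) -> Output: (7, 43, 192)

Answer: (7, 43, 192)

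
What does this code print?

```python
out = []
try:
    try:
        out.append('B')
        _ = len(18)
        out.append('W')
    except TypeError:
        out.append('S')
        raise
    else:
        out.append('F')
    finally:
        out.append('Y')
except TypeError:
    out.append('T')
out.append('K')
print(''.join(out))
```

Execution trace: 'B' (try body) → 'S' (except TypeError) → 'Y' (finally) → 'T' (outer except TypeError) → 'K' (after the try/except). Output: BSYTK

Answer: BSYTK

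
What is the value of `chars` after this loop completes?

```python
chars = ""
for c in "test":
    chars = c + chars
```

Reverse 'test'
`chars` takes the values: "" → "t" → "et" → "set" → "tset"

Answer: "tset"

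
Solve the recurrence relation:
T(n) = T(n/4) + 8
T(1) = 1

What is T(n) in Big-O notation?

Each step divides n by 4 and adds 8. After log_4(n) steps we reach T(1)=1. So T(n) = 8·log_4(n) + 1 = O(log n).

Answer: O(log n)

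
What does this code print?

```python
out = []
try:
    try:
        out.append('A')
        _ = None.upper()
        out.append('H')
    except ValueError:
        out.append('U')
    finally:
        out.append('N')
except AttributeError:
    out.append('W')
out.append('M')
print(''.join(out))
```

Execution trace: 'A' (inner try body) → 'N' (inner finally) → 'W' (outer except AttributeError) → 'M' (after the try/except). Output: ANWM

Answer: ANWM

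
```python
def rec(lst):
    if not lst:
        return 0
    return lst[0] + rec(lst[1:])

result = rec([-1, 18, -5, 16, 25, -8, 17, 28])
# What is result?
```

(-1) + 18 + (-5) + 16 + 25 + (-8) + 17 + 28 + 0 = 90

Answer: 90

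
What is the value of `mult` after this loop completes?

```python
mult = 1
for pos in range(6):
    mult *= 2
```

2^6 = 64
`mult` takes the values: 1 → 2 → 4 → 8 → 16 → 32 → 64

Answer: 64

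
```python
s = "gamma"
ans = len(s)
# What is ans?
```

Trace:
`s = "gamma"` → s = 'gamma'
`ans = len(s)` → ans = 5
So ans = 5

Answer: 5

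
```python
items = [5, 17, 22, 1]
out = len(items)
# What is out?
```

Trace:
`items = [5, 17, 22, 1]` → items = [5, 17, 22, 1]
`out = len(items)` → out = 4
So out = 4

Answer: 4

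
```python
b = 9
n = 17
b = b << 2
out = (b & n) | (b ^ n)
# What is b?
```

Trace:
`b = 9` → b = 9
`n = 17` → n = 17
`b = b << 2` → b = 36
`out = (b & n) | (b ^ n)` → out = 53
So b = 36

Answer: 36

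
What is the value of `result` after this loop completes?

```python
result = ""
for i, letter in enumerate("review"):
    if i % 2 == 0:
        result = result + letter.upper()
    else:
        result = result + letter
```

Uppercase even positions in 'review'
`result` takes the values: "" → "R" → "Re" → "ReV" → "ReVi" → "ReViE" → "ReViEw"

Answer: "ReViEw"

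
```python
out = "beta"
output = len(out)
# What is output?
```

Trace:
`out = "beta"` → out = 'beta'
`output = len(out)` → output = 4
So output = 4

Answer: 4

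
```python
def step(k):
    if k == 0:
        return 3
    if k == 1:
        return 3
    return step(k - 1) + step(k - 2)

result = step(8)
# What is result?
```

Build up from base cases: step(0)=3, step(1)=3, step(2)=6, step(3)=9, step(4)=15, step(5)=24, step(6)=39, ..., step(8)=102

Answer: 102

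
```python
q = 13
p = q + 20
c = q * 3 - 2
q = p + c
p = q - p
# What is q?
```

Trace:
`q = 13` → q = 13
`p = q + 20` → p = 33
`c = q * 3 - 2` → c = 37
`q = p + c` → q = 70
`p = q - p` → p = 37
So q = 70

Answer: 70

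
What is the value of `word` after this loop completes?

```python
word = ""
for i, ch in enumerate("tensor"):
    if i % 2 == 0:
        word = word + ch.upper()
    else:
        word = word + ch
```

Uppercase even positions in 'tensor'
`word` takes the values: "" → "T" → "Te" → "TeN" → "TeNs" → "TeNsO" → "TeNsOr"

Answer: "TeNsOr"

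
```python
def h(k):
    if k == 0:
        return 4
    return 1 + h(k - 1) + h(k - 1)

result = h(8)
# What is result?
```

h(k) = 1 + 2·h(k-1), h(0)=4. Closed form: (4+1)·2^8 - 1 = 1279.

Answer: 1279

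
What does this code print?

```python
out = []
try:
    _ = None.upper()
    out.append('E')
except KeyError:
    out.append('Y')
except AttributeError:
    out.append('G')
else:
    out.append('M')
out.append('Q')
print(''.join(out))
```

Execution trace: 'G' (except AttributeError) → 'Q' (after the try/except). Output: GQ

Answer: GQ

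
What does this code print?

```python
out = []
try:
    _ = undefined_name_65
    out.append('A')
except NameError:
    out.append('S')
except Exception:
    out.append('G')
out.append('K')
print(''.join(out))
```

Execution trace: 'S' (except NameError) → 'K' (after the try/except). Output: SK

Answer: SK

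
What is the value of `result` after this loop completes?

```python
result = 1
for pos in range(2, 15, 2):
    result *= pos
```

Product of even numbers 2 to 14
`result` takes the values: 1 → 2 → 8 → 48 → 384 → 3840 → 46080 → 645120

Answer: 645120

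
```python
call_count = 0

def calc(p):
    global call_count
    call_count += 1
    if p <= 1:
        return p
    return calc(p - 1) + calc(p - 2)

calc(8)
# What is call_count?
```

Calls(p) = 1 + Calls(p-1) + Calls(p-2); Calls(0)=Calls(1)=1. For p=8 this gives 67.

Answer: 67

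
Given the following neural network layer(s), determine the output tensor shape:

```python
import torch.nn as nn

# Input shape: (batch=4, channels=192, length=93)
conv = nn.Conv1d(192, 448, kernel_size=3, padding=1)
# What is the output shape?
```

Input: (4, 192, 93) -> Output: (4, 448, 93)

Answer: (4, 448, 93)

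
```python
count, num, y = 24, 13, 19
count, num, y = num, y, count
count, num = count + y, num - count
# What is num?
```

Trace:
`count, num, y = 24, 13, 19` → count = 24; num = 13; y = 19
`count, num, y = num, y, count` → count = 13; num = 19; y = 24
`count, num = count + y, num - count` → count = 37; num = 6
So num = 6

Answer: 6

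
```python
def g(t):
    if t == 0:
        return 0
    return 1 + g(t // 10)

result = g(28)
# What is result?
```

Count of digits of 28: 2

Answer: 2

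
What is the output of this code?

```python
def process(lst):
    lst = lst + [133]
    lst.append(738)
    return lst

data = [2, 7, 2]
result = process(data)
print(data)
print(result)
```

Key concept: rebinding parameter vs mutation.
Step by step:
`data = [2, 7, 2]` → data = [2, 7, 2]
`result = process(data)` → result = [2, 7, 2, 133, 738]
`print(data)` → prints [2, 7, 2]
`print(result)` → prints [2, 7, 2, 133, 738]

Answer:
[2, 7, 2]
[2, 7, 2, 133, 738]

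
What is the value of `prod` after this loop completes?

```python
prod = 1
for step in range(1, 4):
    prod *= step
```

3! = 6
`prod` takes the values: 1 → 2 → 6

Answer: 6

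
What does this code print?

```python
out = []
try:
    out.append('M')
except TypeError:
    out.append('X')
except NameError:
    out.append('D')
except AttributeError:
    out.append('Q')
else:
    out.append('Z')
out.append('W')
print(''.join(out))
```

Execution trace: 'M' (try body, no exception) → 'Z' (else) → 'W' (after the try/except). Output: MZW

Answer: MZW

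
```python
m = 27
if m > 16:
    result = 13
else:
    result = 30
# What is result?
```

Trace:
`m = 27` → m = 27
`if m > 16: ...` → m > 16 is True → result = 13
So result = 13

Answer: 13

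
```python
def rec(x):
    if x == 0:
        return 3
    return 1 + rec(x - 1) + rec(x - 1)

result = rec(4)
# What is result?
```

rec(x) = 1 + 2·rec(x-1), rec(0)=3. Closed form: (3+1)·2^4 - 1 = 63.

Answer: 63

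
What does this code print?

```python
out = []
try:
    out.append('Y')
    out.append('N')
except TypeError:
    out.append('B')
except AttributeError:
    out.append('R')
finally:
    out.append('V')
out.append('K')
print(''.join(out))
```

Execution trace: 'Y' (try body) → 'N' (try body, no exception) → 'V' (finally) → 'K' (after the try/except). Output: YNVK

Answer: YNVK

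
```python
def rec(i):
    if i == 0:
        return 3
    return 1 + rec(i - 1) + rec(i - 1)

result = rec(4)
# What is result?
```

rec(i) = 1 + 2·rec(i-1), rec(0)=3. Closed form: (3+1)·2^4 - 1 = 63.

Answer: 63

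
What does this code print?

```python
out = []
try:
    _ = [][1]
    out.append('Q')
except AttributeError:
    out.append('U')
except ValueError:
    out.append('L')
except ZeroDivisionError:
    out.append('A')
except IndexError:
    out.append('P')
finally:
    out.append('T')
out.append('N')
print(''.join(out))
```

Execution trace: 'P' (except IndexError) → 'T' (finally) → 'N' (after the try/except). Output: PTN

Answer: PTN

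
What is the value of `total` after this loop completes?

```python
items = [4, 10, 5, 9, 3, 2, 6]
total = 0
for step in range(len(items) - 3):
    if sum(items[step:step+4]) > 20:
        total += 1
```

Count windows with sum > 20
`total` takes the values: 0 → 1 → 2

Answer: 2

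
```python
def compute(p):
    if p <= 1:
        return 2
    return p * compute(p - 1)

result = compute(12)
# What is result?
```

compute(12) = 12 * 11 * 10 * 9 * 8 * 7 * 6 * 5 * 4 * 3 * 2 * 2 = 958003200

Answer: 958003200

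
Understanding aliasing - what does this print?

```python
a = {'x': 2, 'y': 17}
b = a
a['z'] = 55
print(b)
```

Key concept: dict aliasing.
Step by step:
`a = {'x': 2, 'y': 17}` → a = {'x': 2, 'y': 17}
`b = a` → b = {'x': 2, 'y': 17} (same object as a)
`a['z'] = 55` → a = {'x': 2, 'y': 17, 'z': 55} (same object as b); b = {'x': 2, 'y': 17, 'z': 55} (same object as a)
`print(b)` → prints {'x': 2, 'y': 17, 'z': 55}

Answer: {'x': 2, 'y': 17, 'z': 55}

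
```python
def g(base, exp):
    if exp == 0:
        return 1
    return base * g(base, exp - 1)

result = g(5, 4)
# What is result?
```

g(5, 4) = 5 * 5 * 5 * 5 = 625

Answer: 625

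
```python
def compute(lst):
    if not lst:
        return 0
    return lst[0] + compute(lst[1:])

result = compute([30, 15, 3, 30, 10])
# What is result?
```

30 + 15 + 3 + 30 + 10 + 0 = 88

Answer: 88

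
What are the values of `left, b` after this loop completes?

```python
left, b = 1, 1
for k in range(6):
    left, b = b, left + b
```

Fibonacci: after 6 iterations
`left, b` takes the values: (1, 1) → (1, 2) → (2, 3) → (3, 5) → (5, 8) → (8, 13) → (13, 21)

Answer: 13, 21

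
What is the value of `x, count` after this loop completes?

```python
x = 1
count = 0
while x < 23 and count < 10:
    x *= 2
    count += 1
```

Double until >= 23 or 10 iterations
`x, count` takes the values: (1, 0) → (2, 0) → (2, 1) → (4, 1) → (4, 2) → (8, 2) → (8, 3) → (16, 3) → (16, 4) → (32, 4) → (32, 5)

Answer: 32, 5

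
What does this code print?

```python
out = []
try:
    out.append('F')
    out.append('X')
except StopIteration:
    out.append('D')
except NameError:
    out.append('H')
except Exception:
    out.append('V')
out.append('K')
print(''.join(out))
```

Execution trace: 'F' (try body) → 'X' (try body, no exception) → 'K' (after the try/except). Output: FXK

Answer: FXK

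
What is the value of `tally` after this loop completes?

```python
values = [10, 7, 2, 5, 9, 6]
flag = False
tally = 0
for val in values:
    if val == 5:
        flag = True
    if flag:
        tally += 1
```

Count elements after first 5 in [10, 7, 2, 5, 9, 6]
`tally` takes the values: 0 → 1 → 2 → 3

Answer: 3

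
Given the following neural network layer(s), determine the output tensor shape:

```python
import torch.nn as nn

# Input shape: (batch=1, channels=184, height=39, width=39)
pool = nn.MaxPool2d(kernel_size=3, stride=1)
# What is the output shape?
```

Input: (1, 184, 39, 39) -> Output: (1, 184, 37, 37)

Answer: (1, 184, 37, 37)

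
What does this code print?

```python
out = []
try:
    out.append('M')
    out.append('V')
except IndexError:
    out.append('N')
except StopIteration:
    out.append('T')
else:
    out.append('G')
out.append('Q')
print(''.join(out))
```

Execution trace: 'M' (try body) → 'V' (try body, no exception) → 'G' (else) → 'Q' (after the try/except). Output: MVGQ

Answer: MVGQ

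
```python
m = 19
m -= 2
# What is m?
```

Trace:
`m = 19` → m = 19
`m -= 2` → m = 17
So m = 17

Answer: 17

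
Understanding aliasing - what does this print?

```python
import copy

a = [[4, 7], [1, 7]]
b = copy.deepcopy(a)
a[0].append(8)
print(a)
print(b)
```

Key concept: deep copy is fully independent.
Step by step:
`a = [[4, 7], [1, 7]]` → a = [[4, 7], [1, 7]]
`b = copy.deepcopy(a)` → b = [[4, 7], [1, 7]]
`a[0].append(8)` → a = [[4, 7, 8], [1, 7]]
`print(a)` → prints [[4, 7, 8], [1, 7]]
`print(b)` → prints [[4, 7], [1, 7]]

Answer:
[[4, 7, 8], [1, 7]]
[[4, 7], [1, 7]]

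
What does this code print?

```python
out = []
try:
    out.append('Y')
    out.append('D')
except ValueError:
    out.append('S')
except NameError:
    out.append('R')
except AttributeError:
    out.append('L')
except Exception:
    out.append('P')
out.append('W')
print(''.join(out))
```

Execution trace: 'Y' (try body) → 'D' (try body, no exception) → 'W' (after the try/except). Output: YDW

Answer: YDW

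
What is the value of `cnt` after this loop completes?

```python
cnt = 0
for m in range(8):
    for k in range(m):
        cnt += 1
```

Triangle number: 0+1+2+...+7
`cnt` takes the values: 0 → 1 → 2 → 3 → 4 → 5 → 6 → 7 → 8 → 9 → 10 → 11 → 12 → 13 → 14 → 15 → 16 → 17 → 18 → 19 → 20 → 21 → 22 → 23 → 24 → 25 → 26 → 27 → 28

Answer: 28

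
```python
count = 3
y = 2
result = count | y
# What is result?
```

Trace:
`count = 3` → count = 3
`y = 2` → y = 2
`result = count | y` → result = 3
So result = 3

Answer: 3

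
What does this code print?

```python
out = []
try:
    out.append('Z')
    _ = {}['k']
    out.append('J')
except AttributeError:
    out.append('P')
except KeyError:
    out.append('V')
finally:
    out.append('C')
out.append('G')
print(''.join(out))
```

Execution trace: 'Z' (try body) → 'V' (except KeyError) → 'C' (finally) → 'G' (after the try/except). Output: ZVCG

Answer: ZVCG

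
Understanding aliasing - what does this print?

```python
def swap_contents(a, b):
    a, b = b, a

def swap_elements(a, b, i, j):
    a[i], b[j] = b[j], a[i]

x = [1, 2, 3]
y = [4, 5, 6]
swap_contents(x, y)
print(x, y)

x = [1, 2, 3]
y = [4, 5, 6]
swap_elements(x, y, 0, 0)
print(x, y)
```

Key concept: parameter rebinding vs mutation.
Step by step:
`x = [1, 2, 3]` → x = [1, 2, 3]
`y = [4, 5, 6]` → y = [4, 5, 6]
`swap_contents(x, y)` → no visible change to tracked variables
`print(x, y)` → prints [1, 2, 3] [4, 5, 6]
`x = [1, 2, 3]` → x = [1, 2, 3]
`y = [4, 5, 6]` → y = [4, 5, 6]
`swap_elements(x, y, 0, 0)` → x = [4, 2, 3]; y = [1, 5, 6]
`print(x, y)` → prints [4, 2, 3] [1, 5, 6]

Answer:
[1, 2, 3] [4, 5, 6]
[4, 2, 3] [1, 5, 6]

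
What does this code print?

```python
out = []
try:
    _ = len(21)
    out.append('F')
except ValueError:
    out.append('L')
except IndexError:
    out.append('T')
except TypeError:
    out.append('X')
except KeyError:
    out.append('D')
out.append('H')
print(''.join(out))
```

Execution trace: 'X' (except TypeError) → 'H' (after the try/except). Output: XH

Answer: XH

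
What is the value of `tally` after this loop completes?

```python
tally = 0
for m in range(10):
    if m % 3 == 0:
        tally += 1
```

Count numbers divisible by 3 in range(10)
`tally` takes the values: 0 → 1 → 2 → 3 → 4

Answer: 4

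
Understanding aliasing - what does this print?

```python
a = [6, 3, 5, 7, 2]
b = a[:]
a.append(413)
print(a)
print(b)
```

Key concept: slice [:] creates copy.
Step by step:
`a = [6, 3, 5, 7, 2]` → a = [6, 3, 5, 7, 2]
`b = a[:]` → b = [6, 3, 5, 7, 2]
`a.append(413)` → a = [6, 3, 5, 7, 2, 413]
`print(a)` → prints [6, 3, 5, 7, 2, 413]
`print(b)` → prints [6, 3, 5, 7, 2]

Answer:
[6, 3, 5, 7, 2, 413]
[6, 3, 5, 7, 2]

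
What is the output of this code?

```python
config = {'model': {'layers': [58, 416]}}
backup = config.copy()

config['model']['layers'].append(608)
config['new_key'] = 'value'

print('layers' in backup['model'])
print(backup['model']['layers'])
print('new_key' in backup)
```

Key concept: shallow copy gotcha with nested dict.
Step by step:
`config = {'model': {'layers': [58, 416]}}` → config = {'model': {'layers': [58, 416]}}
`backup = config.copy()` → backup = {'model': {'layers': [58, 416]}}
`config['model']['layers'].append(608)` → config = {'model': {'layers': [58, 416, 608]}}; backup = {'model': {'layers': [58, 416, 608]}}
`config['new_key'] = 'value'` → config = {'model': {'layers': [58, 416, 608]}, 'new_key': 'value'}
`print('layers' in backup['model'])` → prints True
`print(backup['model']['layers'])` → prints [58, 416, 608]
`print('new_key' in backup)` → prints False

Answer:
True
[58, 416, 608]
False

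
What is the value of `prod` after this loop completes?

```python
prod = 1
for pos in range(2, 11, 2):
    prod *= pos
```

Product of even numbers 2 to 10
`prod` takes the values: 1 → 2 → 8 → 48 → 384 → 3840

Answer: 3840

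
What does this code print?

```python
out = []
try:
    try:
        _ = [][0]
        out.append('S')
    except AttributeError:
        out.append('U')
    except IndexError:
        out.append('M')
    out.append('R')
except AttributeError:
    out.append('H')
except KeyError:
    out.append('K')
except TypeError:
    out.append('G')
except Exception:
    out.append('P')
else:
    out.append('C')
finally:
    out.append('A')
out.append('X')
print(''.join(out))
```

Execution trace: 'M' (inner except IndexError) → 'R' (try body, no exception) → 'C' (else) → 'A' (finally) → 'X' (after the try/except). Output: MRCAX

Answer: MRCAX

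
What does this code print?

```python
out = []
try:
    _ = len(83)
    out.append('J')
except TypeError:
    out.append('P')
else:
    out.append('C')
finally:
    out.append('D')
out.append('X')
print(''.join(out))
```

Execution trace: 'P' (except TypeError) → 'D' (finally) → 'X' (after the try/except). Output: PDX

Answer: PDX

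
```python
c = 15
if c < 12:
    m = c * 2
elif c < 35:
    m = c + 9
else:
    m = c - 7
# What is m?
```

Trace:
`c = 15` → c = 15
`if c < 12: ...` → c < 12 is False, c < 35 is True → m = 24
So m = 24

Answer: 24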